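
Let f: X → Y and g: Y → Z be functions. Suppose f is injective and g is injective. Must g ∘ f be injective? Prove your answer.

Suppose (g ∘ f)(u) = (g ∘ f)(v), i.e. g(f(u)) = g(f(v)).
Since g is injective, f(u) = f(v). Since f is injective, u = v. Hence g ∘ f is injective.

injective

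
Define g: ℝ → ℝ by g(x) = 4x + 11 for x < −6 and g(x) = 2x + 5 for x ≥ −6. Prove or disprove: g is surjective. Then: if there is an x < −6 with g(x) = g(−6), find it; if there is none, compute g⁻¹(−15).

Both pieces are strictly increasing (slopes 4 and 2), so each is injective on its own interval.
The left piece maps (−∞, −6) onto (−∞, −13); the right piece maps [−6, ∞) onto [−7, ∞).
The union (−∞, −13) ∪ [−7, ∞) omits the interval between −13 and −7; in particular −13 has no preimage. So g is not surjective.
Because the two images are disjoint, no x < −6 has g(x) = g(−6), so we compute g⁻¹(−15): −15 lies in (−∞, −13), so solve 4x + 11 = −15: x = (−15 − 11)/4 = −13/2.

-13/2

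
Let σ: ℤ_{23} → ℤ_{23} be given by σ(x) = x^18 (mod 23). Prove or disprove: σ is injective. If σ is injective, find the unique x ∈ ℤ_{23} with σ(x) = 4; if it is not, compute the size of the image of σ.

σ(11): Repeated squaring mod 23: 11^1 ≡ 11, 11^2 ≡ 11² = 121 ≡ 6, 11^4 ≡ 6² = 36 ≡ 13, 11^8 ≡ 13² = 169 ≡ 8, 11^16 ≡ 8² = 64 ≡ 18. Since 18 = 16 + 2, 11^18 ≡ 18·6: 18·6 = 108 ≡ 16. So 11^18 ≡ 16 (mod 23).
σ(12): Repeated squaring mod 23: 12^1 ≡ 12, 12^2 ≡ 12² = 144 ≡ 6, 12^4 ≡ 6² = 36 ≡ 13, 12^8 ≡ 13² = 169 ≡ 8, 12^16 ≡ 8² = 64 ≡ 18. Since 18 = 16 + 2, 12^18 ≡ 18·6: 18·6 = 108 ≡ 16. So 12^18 ≡ 16 (mod 23).
So σ(11) = σ(12) = 16 while 11 ≠ 12, therefore σ is not injective.
Since σ is not injective, we determine |image(σ)|. Computing x^18 mod 23 for each x (by repeated squaring, reducing mod 23 at every step), the values σ(0), σ(1), …, σ(22) are: 0, 1, 13, 2, 8, 6, 3, 18, 12, 4, 9, 16, 16, 9, 4, 12, 18, 3, 6, 8, 2, 13, 1.
The distinct values are {0, 1, 2, 3, 4, 6, 8, 9, 12, 13, 16, 18}; there are 12 of them.

12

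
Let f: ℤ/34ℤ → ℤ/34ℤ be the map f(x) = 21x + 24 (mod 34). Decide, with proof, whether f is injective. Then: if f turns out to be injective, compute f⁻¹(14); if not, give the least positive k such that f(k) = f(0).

By definition, f is injective when f(u) = f(v) forces u = v.
Suppose f(u) = f(v) in ℤ/34ℤ. Then 21u + 24 ≡ 21v + 24 (mod 34), thus 21(u − v) ≡ 0 (mod 34).
Since gcd(21, 34) = 1, 21 is invertible modulo 34, thus u − v ≡ 0 (mod 34), i.e. u = v.
Thus f is injective.
We now compute 21⁻¹ mod 34 explicitly. Euclid's algorithm: 34 = 1·21 + 13, 21 = 1·13 + 8, 13 = 1·8 + 5, 8 = 1·5 + 3, 5 = 1·3 + 2, 3 = 1·2 + 1; back-substituting gives 1 = 13·21 − 8·34, so 21⁻¹ ≡ 13 (mod 34).
Since f is injective, we find f⁻¹(14): we need 21x ≡ 14 − 24 ≡ 24 (mod 34). Using 21⁻¹ = 13: x ≡ 13·24 = 312 = 9·34 + 6, so x = 6.
Check: f(6) = 21·6 + 24 = 150 = 4·34 + 14 ≡ 14 (mod 34).

6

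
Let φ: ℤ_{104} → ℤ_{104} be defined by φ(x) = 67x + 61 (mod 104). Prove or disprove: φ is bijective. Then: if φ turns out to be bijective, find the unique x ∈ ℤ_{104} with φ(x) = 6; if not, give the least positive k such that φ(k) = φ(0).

Suppose φ(u) = φ(v) in ℤ_{104}. Then 67u + 61 ≡ 67v + 61 (mod 104), thus 67(u − v) ≡ 0 (mod 104).
Since gcd(67, 104) = 1, 67 is invertible modulo 104, so u − v ≡ 0 (mod 104), i.e. u = v.
We now compute 67⁻¹ mod 104 explicitly. Euclid's algorithm: 104 = 1·67 + 37, 67 = 1·37 + 30, 37 = 1·30 + 7, 30 = 4·7 + 2, 7 = 3·2 + 1; back-substituting gives 1 = 59·67 − 38·104, so 67⁻¹ ≡ 59 (mod 104).
For any y ∈ ℤ_{104}, x = 59(y − 61) mod 104 satisfies φ(x) = 67·59(y − 61) + 61 ≡ y (since 67·59 ≡ 1 mod 104). So every y has a preimage.
Thus φ is bijective.
Since φ is bijective, we find φ⁻¹(6): we need 67x ≡ 6 − 61 ≡ 49 (mod 104). Using 67⁻¹ = 59: x ≡ 59·49 = 2891 = 27·104 + 83, so x = 83.
Check: φ(83) = 67·83 + 61 = 5622 = 54·104 + 6 ≡ 6 (mod 104).

83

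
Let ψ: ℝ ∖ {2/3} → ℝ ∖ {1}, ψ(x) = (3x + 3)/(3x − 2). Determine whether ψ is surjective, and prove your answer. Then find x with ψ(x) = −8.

For any y ≠ 1, solving y(3x − 2) = 3x + 3 for x gives a well-defined x ≠ 2/3. So ψ is surjective.
Solving ψ(x) = −8: cross-multiplying gives 3x + 3 = −8(3x − 2), which rearranges to 27x = 13, so x = 13/27.

13/27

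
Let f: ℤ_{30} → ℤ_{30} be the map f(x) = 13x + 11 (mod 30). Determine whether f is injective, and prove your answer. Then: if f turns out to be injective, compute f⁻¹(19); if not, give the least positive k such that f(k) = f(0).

Recall that f is injective when f(x_1) = f(x_2) forces x_1 = x_2.
Suppose f(x_1) = f(x_2) in ℤ_{30}. Then 13x_1 + 11 ≡ 13x_2 + 11 (mod 30), so 13(x_1 − x_2) ≡ 0 (mod 30).
Since gcd(13, 30) = 1, 13 is invertible modulo 30, thus x_1 − x_2 ≡ 0 (mod 30), i.e. x_1 = x_2.
Hence f is injective.
We now compute 13⁻¹ mod 30 explicitly. Euclid's algorithm: 30 = 2·13 + 4, 13 = 3·4 + 1; back-substituting gives 1 = 7·13 − 3·30, so 13⁻¹ ≡ 7 (mod 30).
Since f is injective, we find f⁻¹(19): we need 13x ≡ 19 − 11 ≡ 8 (mod 30). Using 13⁻¹ = 7: x ≡ 7·8 = 56 = 1·30 + 26, so x = 26.
Check: f(26) = 13·26 + 11 = 349 = 11·30 + 19 ≡ 19 (mod 30).

26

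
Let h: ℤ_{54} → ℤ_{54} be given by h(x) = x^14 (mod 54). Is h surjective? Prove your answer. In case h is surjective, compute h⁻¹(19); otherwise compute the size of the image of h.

20

h(0) = 0^14 = 0.
h(6): Repeated squaring mod 54: 6^1 ≡ 6, 6^2 ≡ 6² = 36, 6^4 ≡ 36² = 1296 ≡ 0, 6^8 ≡ 0² = 0. Since 14 = 8 + 4 + 2, 6^14 ≡ 0·0·36: 0·0 = 0, then 0·36 = 0. So 6^14 ≡ 0 (mod 54).
So h(0) = h(6) = 0 while 0 ≠ 6, thus h is not injective.
A non-injective map from the 54-element set ℤ_{54} to itself takes at most 53 distinct values, so it cannot be surjective. Hence h is not surjective.
Since h is not surjective, we determine |image(h)|. Computing x^14 mod 54 for each x (by repeated squaring, reducing mod 54 at every step), the values h(0), h(1), …, h(53) are: 0, 1, 22, 27, 52, 7, 0, 13, 10, 27, 46, 31, 0, 43, 16, 27, 4, 19, 0, 37, 40, 27, 34, 25, 0, 49, 28, 27, 28, 49, 0, 25, 34, 27, 40, 37, 0, 19, 4, 27, 16, 43, 0, 31, 46, 27, 10, 13, 0, 7, 52, 27, 22, 1.
The distinct values are {0, 1, 4, 7, 10, 13, 16, 19, 22, 25, 27, 28, 31, 34, 37, 40, 43, 46, 49, 52}; there are 20 of them.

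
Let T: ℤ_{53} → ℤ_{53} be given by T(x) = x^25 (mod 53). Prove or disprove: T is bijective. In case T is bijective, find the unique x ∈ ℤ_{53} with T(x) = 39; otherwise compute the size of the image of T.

Since 53 is prime, the nonzero elements of ℤ_{53} form a cyclic group of order 52.
As gcd(25, 52) = 1, raising to the 25th power is a bijection on this group: if u^25 ≡ v^25 then (uv^{−1})^25 = 1, and the only element of order dividing gcd(25, 52) = 1 is 1, so u = v.
With T(0) = 0 this makes T injective on all of ℤ_{53}, hence bijective (finite equal-size domain and codomain). In particular T is bijective.
Since T is bijective, we find the preimage of 39. The inverse of x ↦ x^25 on (ℤ_{53})^× is x ↦ x^25, because 25·25 = 625 = 12·52 + 1 ≡ 1 (mod 52) and x^{52} = 1 for x ≠ 0 (Fermat). So T⁻¹(39) = 39^25 mod 53.
Repeated squaring mod 53: 39^1 ≡ 39, 39^2 ≡ 39² = 1521 ≡ 37, 39^4 ≡ 37² = 1369 ≡ 44, 39^8 ≡ 44² = 1936 ≡ 28, 39^16 ≡ 28² = 784 ≡ 42. Since 25 = 16 + 8 + 1, 39^25 ≡ 42·28·39: 42·28 = 1176 ≡ 10, then 10·39 = 390 ≡ 19. So 39^25 ≡ 19 (mod 53).
Hence T⁻¹(39) = 19.

19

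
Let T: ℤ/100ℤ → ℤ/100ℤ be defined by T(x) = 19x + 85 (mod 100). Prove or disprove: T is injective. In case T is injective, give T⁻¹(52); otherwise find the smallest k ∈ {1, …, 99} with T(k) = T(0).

By definition, T is injective when T(a) = T(b) forces a = b.
Suppose T(a) = T(b) in ℤ/100ℤ. Then 19a + 85 ≡ 19b + 85 (mod 100), hence 19(a − b) ≡ 0 (mod 100).
Since gcd(19, 100) = 1, 19 is invertible modulo 100, hence a − b ≡ 0 (mod 100), i.e. a = b.
So T is injective.
We now compute 19⁻¹ mod 100 explicitly. Euclid's algorithm: 100 = 5·19 + 5, 19 = 3·5 + 4, 5 = 1·4 + 1; back-substituting gives 1 = 79·19 − 15·100, so 19⁻¹ ≡ 79 (mod 100).
Since T is injective, we find T⁻¹(52): we need 19x ≡ 52 − 85 ≡ 67 (mod 100). Using 19⁻¹ = 79: x ≡ 79·67 = 5293 = 52·100 + 93, so x = 93.
Check: T(93) = 19·93 + 85 = 1852 = 18·100 + 52 ≡ 52 (mod 100).

93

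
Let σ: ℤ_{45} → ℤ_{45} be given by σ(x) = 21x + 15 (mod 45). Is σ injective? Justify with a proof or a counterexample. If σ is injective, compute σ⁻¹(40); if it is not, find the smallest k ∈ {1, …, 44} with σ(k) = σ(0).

15

Recall that injectivity means: for all a, b in the domain, σ(a) = σ(b) implies a = b.
We have gcd(21, 45) = 3 > 1. Taking a = 0 and b = 15: σ(0) = 15 and σ(15) = 21·15 + 15 = 330 ≡ 15 (mod 45).
So σ(0) = σ(15) while 0 ≠ 15, therefore σ is not injective.
Since σ is not injective, we find the least positive k with σ(k) = σ(0): this means 21k ≡ 0 (mod 45), i.e. 45 ∣ 21k. Since gcd(21, 45) = 3, dividing through by 3 this holds exactly when 15 ∣ 7k, and as gcd(7, 15) = 1, exactly when 15 ∣ k.
The smallest positive such k is 15.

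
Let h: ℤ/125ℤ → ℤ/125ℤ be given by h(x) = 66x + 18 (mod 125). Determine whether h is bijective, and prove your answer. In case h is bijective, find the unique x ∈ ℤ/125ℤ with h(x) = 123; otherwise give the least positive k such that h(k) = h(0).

30

By definition, injectivity means: for all s, t in the domain, h(s) = h(t) implies s = t.
If h(s) = h(t), then 66s ≡ 66t (mod 125). Because gcd(66, 125) = 1, we may cancel 66 to get s ≡ t (mod 125).
We now compute 66⁻¹ mod 125 explicitly. Euclid's algorithm: 125 = 1·66 + 59, 66 = 1·59 + 7, 59 = 8·7 + 3, 7 = 2·3 + 1; back-substituting gives 1 = 36·66 − 19·125, so 66⁻¹ ≡ 36 (mod 125).
Then y ↦ 36(y − 18) is a two-sided inverse to h, so every y ∈ ℤ/125ℤ has a preimage.
Hence h is bijective.
Since h is bijective, we find h⁻¹(123): we need 66x ≡ 123 − 18 ≡ 105 (mod 125). Using 66⁻¹ = 36: x ≡ 36·105 = 3780 = 30·125 + 30, so x = 30.
Check: h(30) = 66·30 + 18 = 1998 = 15·125 + 123 ≡ 123 (mod 125).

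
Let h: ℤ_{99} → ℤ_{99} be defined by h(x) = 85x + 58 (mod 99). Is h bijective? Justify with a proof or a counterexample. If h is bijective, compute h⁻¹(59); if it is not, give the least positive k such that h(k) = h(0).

7

By definition, h is injective if h(x_1) = h(x_2) implies x_1 = x_2.
Suppose h(x_1) = h(x_2) in ℤ_{99}. Then 85x_1 + 58 ≡ 85x_2 + 58 (mod 99), hence 85(x_1 − x_2) ≡ 0 (mod 99).
Since gcd(85, 99) = 1, 85 is invertible modulo 99, hence x_1 − x_2 ≡ 0 (mod 99), i.e. x_1 = x_2.
We now compute 85⁻¹ mod 99 explicitly. Euclid's algorithm: 99 = 1·85 + 14, 85 = 6·14 + 1; back-substituting gives 1 = 7·85 − 6·99, so 85⁻¹ ≡ 7 (mod 99).
For any y ∈ ℤ_{99}, x = 7(y − 58) mod 99 satisfies h(x) = 85·7(y − 58) + 58 ≡ y (since 85·7 ≡ 1 mod 99). So every y has a preimage.
Therefore h is bijective.
Since h is bijective, we compute h⁻¹(59): solve 85x + 58 ≡ 59 (mod 99), i.e. 85x ≡ 1 (mod 99).
Multiplying by 85⁻¹ = 7 gives x ≡ 7·1 = 7 ≡ 7 (mod 99).
Check: h(7) = 85·7 + 58 = 653 = 6·99 + 59 ≡ 59 (mod 99).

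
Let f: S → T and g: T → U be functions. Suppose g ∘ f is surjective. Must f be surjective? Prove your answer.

not surjective

No. Take S = {1, 2, 3}, T = {1, 2, 3, 4, 5, 6}, U = {1}, f(a) = 1 for every a ∈ S, and g(b) = 1 for every b ∈ T.
Then g ∘ f is surjective onto {1}, but 6 ∈ T has no preimage under f, so f is not surjective.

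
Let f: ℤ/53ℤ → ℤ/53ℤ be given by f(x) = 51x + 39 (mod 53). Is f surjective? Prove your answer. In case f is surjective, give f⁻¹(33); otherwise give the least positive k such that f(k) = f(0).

3

Since gcd(51, 53) = 1, 51 is invertible modulo 53. Euclid's algorithm: 53 = 1·51 + 2, 51 = 25·2 + 1; back-substituting gives 1 = 26·51 − 25·53, so 51⁻¹ ≡ 26 (mod 53).
Then y ↦ 26(y − 39) is a two-sided inverse to f, so every y ∈ ℤ/53ℤ has a preimage.
Thus f is surjective.
Since f is surjective, we compute f⁻¹(33): solve 51x + 39 ≡ 33 (mod 53), i.e. 51x ≡ 47 (mod 53).
Multiplying by 51⁻¹ = 26 gives x ≡ 26·47 = 1222 = 23·53 + 3 ≡ 3 (mod 53).
Check: f(3) = 51·3 + 39 = 192 = 3·53 + 33 ≡ 33 (mod 53).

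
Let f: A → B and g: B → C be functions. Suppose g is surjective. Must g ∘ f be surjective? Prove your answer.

No. Take A = {0}, B = C = {0, 1, 2}, f(0) = 0, and g = identity (surjective).
Then (g ∘ f)(0) = 0, and 2 ∈ C has no preimage under g ∘ f, so g ∘ f is not surjective.

not surjective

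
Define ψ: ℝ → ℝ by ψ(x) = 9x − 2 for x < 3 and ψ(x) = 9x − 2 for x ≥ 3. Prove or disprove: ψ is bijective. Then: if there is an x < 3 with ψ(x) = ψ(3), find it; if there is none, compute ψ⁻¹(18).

20/9

Both pieces are strictly increasing (slopes 9 and 9), so each is injective on its own interval.
The left piece maps (−∞, 3) onto (−∞, 25); the right piece maps [3, ∞) onto [25, ∞).
Since 25 = 25, the images partition ℝ: ψ is injective and surjective, hence bijective.
Because the two images are disjoint, no x < 3 has ψ(x) = ψ(3), so we compute ψ⁻¹(18): 18 lies in (−∞, 25), so solve 9x − 2 = 18: x = (18 + 2)/9 = 20/9.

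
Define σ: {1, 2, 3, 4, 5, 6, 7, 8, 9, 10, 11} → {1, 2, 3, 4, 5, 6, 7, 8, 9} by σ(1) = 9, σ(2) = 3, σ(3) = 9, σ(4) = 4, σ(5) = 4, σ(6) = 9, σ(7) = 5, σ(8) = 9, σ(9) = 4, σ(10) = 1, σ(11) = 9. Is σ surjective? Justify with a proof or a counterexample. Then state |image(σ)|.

5

No element maps to 2, so σ is not surjective.
The image of σ is {1, 3, 4, 5, 9}, which has 5 elements.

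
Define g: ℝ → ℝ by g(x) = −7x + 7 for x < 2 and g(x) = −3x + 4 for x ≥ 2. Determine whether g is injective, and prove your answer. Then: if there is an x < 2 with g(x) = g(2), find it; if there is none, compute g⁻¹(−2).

Both pieces are strictly decreasing (slopes −7 and −3), so each is injective on its own interval.
The left piece maps (−∞, 2) onto (−7, ∞); the right piece maps [2, ∞) onto (−∞, −2].
These images overlap. In particular g(2) = −2 (right piece), and solving −7x + 7 = −2 on the left piece gives x = 9/7 < 2.
So g(9/7) = g(2) with 9/7 ≠ 2, and g is not injective. This x = 9/7 is the requested value below 2.

9/7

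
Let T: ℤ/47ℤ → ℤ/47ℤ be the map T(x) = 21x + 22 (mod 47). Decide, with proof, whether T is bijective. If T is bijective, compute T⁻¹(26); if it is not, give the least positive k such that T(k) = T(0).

36

Recall that T is injective if T(x_1) = T(x_2) implies x_1 = x_2.
If T(x_1) = T(x_2), then 21x_1 ≡ 21x_2 (mod 47). Because gcd(21, 47) = 1, we may cancel 21 to get x_1 ≡ x_2 (mod 47).
We now compute 21⁻¹ mod 47 explicitly. Euclid's algorithm: 47 = 2·21 + 5, 21 = 4·5 + 1; back-substituting gives 1 = 9·21 − 4·47, so 21⁻¹ ≡ 9 (mod 47).
For any y ∈ ℤ/47ℤ, x = 9(y − 22) mod 47 satisfies T(x) = 21·9(y − 22) + 22 ≡ y (since 21·9 ≡ 1 mod 47). So every y has a preimage.
Thus T is bijective.
Since T is bijective, we compute T⁻¹(26): solve 21x + 22 ≡ 26 (mod 47), i.e. 21x ≡ 4 (mod 47).
Multiplying by 21⁻¹ = 9 gives x ≡ 9·4 = 36 ≡ 36 (mod 47).
Check: T(36) = 21·36 + 22 = 778 = 16·47 + 26 ≡ 26 (mod 47).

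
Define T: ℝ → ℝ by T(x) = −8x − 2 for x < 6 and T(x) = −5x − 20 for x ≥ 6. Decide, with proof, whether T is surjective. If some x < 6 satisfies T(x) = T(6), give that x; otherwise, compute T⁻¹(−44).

21/4

Both pieces are strictly decreasing (slopes −8 and −5), so each is injective on its own interval.
The left piece maps (−∞, 6) onto (−50, ∞); the right piece maps [6, ∞) onto (−∞, −50].
These images together cover ℝ, so T is surjective.
Because the two images are disjoint, no x < 6 has T(x) = T(6), so we compute T⁻¹(−44): −44 lies in (−50, ∞), so solve −8x − 2 = −44: x = (−44 + 2)/(−8) = 21/4.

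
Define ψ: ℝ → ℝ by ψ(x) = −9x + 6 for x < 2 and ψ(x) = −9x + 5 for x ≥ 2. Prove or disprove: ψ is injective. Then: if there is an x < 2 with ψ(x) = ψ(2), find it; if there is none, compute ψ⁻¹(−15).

20/9

Both pieces are strictly decreasing (slopes −9 and −9), so each is injective on its own interval.
The left piece maps (−∞, 2) onto (−12, ∞); the right piece maps [2, ∞) onto (−∞, −13].
These images are disjoint, so no value is attained by both pieces. Hence ψ is injective.
Because the two images are disjoint, no x < 2 has ψ(x) = ψ(2), so we compute ψ⁻¹(−15): −15 lies in (−∞, −13], so solve −9x + 5 = −15: x = (−15 − 5)/(−9) = 20/9.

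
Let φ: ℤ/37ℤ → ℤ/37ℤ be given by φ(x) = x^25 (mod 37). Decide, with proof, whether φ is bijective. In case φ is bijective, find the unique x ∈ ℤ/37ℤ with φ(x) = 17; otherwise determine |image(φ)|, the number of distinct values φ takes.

35

Since 37 is prime, the nonzero elements of ℤ/37ℤ form a cyclic group of order 36.
As gcd(25, 36) = 1, raising to the 25th power is a bijection on this group: if x_1^25 ≡ x_2^25 then (x_1x_2^{−1})^25 = 1, and the only element of order dividing gcd(25, 36) = 1 is 1, so x_1 = x_2.
With φ(0) = 0 this makes φ injective on all of ℤ/37ℤ, hence bijective (finite equal-size domain and codomain). In particular φ is bijective.
Since φ is bijective, we find the preimage of 17. The inverse of x ↦ x^25 on (ℤ/37ℤ)^× is x ↦ x^13, because 25·13 = 325 = 9·36 + 1 ≡ 1 (mod 36) and x^{36} = 1 for x ≠ 0 (Fermat). So φ⁻¹(17) = 17^13 mod 37.
Repeated squaring mod 37: 17^1 ≡ 17, 17^2 ≡ 17² = 289 ≡ 30, 17^4 ≡ 30² = 900 ≡ 12, 17^8 ≡ 12² = 144 ≡ 33. Since 13 = 8 + 4 + 1, 17^13 ≡ 33·12·17: 33·12 = 396 ≡ 26, then 26·17 = 442 ≡ 35. So 17^13 ≡ 35 (mod 37).
Hence φ⁻¹(17) = 35.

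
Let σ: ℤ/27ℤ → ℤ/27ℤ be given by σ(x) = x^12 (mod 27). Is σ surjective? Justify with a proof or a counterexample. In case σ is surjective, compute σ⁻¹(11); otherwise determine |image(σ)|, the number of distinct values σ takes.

4

σ(0) = 0^12 = 0.
σ(3): Repeated squaring mod 27: 3^1 ≡ 3, 3^2 ≡ 3² = 9, 3^4 ≡ 9² = 81 ≡ 0, 3^8 ≡ 0² = 0. Since 12 = 8 + 4, 3^12 ≡ 0·0: 0·0 = 0. So 3^12 ≡ 0 (mod 27).
So σ(0) = σ(3) = 0 while 0 ≠ 3, thus σ is not injective.
A non-injective map from the 27-element set ℤ/27ℤ to itself takes at most 26 distinct values, so it cannot be surjective. Thus σ is not surjective.
Since σ is not surjective, we determine |image(σ)|. Computing x^12 mod 27 for each x (by repeated squaring, reducing mod 27 at every step), the values σ(0), σ(1), …, σ(26) are: 0, 1, 19, 0, 10, 10, 0, 19, 1, 0, 1, 19, 0, 10, 10, 0, 19, 1, 0, 1, 19, 0, 10, 10, 0, 19, 1.
The distinct values are {0, 1, 10, 19}; there are 4 of them.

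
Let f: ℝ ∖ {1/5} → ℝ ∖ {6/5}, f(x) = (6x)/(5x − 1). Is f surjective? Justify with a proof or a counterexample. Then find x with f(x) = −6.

For any y ≠ 6/5, solving y(5x − 1) = 6x for x gives a well-defined x ≠ 1/5. So f is surjective.
Solving f(x) = −6: cross-multiplying gives 6x = −6(5x − 1), which rearranges to 36x = 6, so x = 1/6.

1/6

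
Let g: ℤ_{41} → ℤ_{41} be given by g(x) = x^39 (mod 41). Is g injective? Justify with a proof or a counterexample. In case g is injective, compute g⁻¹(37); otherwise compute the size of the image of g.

Since 41 is prime, the nonzero elements of ℤ_{41} form a cyclic group of order 40.
As gcd(39, 40) = 1, raising to the 39th power is a bijection on this group: if x_1^39 ≡ x_2^39 then (x_1x_2^{−1})^39 = 1, and the only element of order dividing gcd(39, 40) = 1 is 1, so x_1 = x_2.
With g(0) = 0 this makes g injective on all of ℤ_{41}, hence bijective (finite equal-size domain and codomain). In particular g is injective.
Since g is injective, we find the preimage of 37. The inverse of x ↦ x^39 on (ℤ_{41})^× is x ↦ x^39, because 39·39 = 1521 = 38·40 + 1 ≡ 1 (mod 40) and x^{40} = 1 for x ≠ 0 (Fermat). So g⁻¹(37) = 37^39 mod 41.
Repeated squaring mod 41: 37^1 ≡ 37, 37^2 ≡ 37² = 1369 ≡ 16, 37^4 ≡ 16² = 256 ≡ 10, 37^8 ≡ 10² = 100 ≡ 18, 37^16 ≡ 18² = 324 ≡ 37, 37^32 ≡ 37² = 1369 ≡ 16. Since 39 = 32 + 4 + 2 + 1, 37^39 ≡ 16·10·16·37: 16·10 = 160 ≡ 37, then 37·16 = 592 ≡ 18, then 18·37 = 666 ≡ 10. So 37^39 ≡ 10 (mod 41).
Hence g⁻¹(37) = 10.

10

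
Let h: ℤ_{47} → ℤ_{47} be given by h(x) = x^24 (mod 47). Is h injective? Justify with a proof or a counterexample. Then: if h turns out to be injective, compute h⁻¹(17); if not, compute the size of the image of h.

h(23): Repeated squaring mod 47: 23^1 ≡ 23, 23^2 ≡ 23² = 529 ≡ 12, 23^4 ≡ 12² = 144 ≡ 3, 23^8 ≡ 3² = 9, 23^16 ≡ 9² = 81 ≡ 34. Since 24 = 16 + 8, 23^24 ≡ 34·9: 34·9 = 306 ≡ 24. So 23^24 ≡ 24 (mod 47).
h(24): Repeated squaring mod 47: 24^1 ≡ 24, 24^2 ≡ 24² = 576 ≡ 12, 24^4 ≡ 12² = 144 ≡ 3, 24^8 ≡ 3² = 9, 24^16 ≡ 9² = 81 ≡ 34. Since 24 = 16 + 8, 24^24 ≡ 34·9: 34·9 = 306 ≡ 24. So 24^24 ≡ 24 (mod 47).
So h(23) = h(24) = 24 while 23 ≠ 24, therefore h is not injective.
Since h is not injective, we determine |image(h)|. Computing x^24 mod 47 for each x (by repeated squaring, reducing mod 47 at every step), the values h(0), h(1), …, h(46) are: 0, 1, 2, 3, 4, 42, 6, 7, 8, 9, 37, 36, 12, 34, 14, 32, 16, 17, 18, 28, 27, 21, 25, 24, 24, 25, 21, 27, 28, 18, 17, 16, 32, 14, 34, 12, 36, 37, 9, 8, 7, 6, 42, 4, 3, 2, 1.
The distinct values are {0, 1, 2, 3, 4, 6, 7, 8, 9, 12, 14, 16, 17, 18, 21, 24, 25, 27, 28, 32, 34, 36, 37, 42}; there are 24 of them.

24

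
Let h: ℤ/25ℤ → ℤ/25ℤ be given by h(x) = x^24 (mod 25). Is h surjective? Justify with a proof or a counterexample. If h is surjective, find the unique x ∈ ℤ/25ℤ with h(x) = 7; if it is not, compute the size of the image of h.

6

h(3): Repeated squaring mod 25: 3^1 ≡ 3, 3^2 ≡ 3² = 9, 3^4 ≡ 9² = 81 ≡ 6, 3^8 ≡ 6² = 36 ≡ 11, 3^16 ≡ 11² = 121 ≡ 21. Since 24 = 16 + 8, 3^24 ≡ 21·11: 21·11 = 231 ≡ 6. So 3^24 ≡ 6 (mod 25).
h(4): Repeated squaring mod 25: 4^1 ≡ 4, 4^2 ≡ 4² = 16, 4^4 ≡ 16² = 256 ≡ 6, 4^8 ≡ 6² = 36 ≡ 11, 4^16 ≡ 11² = 121 ≡ 21. Since 24 = 16 + 8, 4^24 ≡ 21·11: 21·11 = 231 ≡ 6. So 4^24 ≡ 6 (mod 25).
So h(3) = h(4) = 6 while 3 ≠ 4, hence h is not injective.
A non-injective map from the 25-element set ℤ/25ℤ to itself takes at most 24 distinct values, so it cannot be surjective. So h is not surjective.
Since h is not surjective, we determine |image(h)|. Computing x^24 mod 25 for each x (by repeated squaring, reducing mod 25 at every step), the values h(0), h(1), …, h(24) are: 0, 1, 16, 6, 6, 0, 21, 1, 21, 11, 0, 16, 11, 11, 16, 0, 11, 21, 1, 21, 0, 6, 6, 16, 1.
The distinct values are {0, 1, 6, 11, 16, 21}; there are 6 of them.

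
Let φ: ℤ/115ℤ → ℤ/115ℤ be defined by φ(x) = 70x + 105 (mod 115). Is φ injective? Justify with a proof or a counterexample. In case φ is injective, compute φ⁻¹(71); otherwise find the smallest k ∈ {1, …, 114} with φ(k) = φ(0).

Recall: injectivity means: for all x_1, x_2 in the domain, φ(x_1) = φ(x_2) implies x_1 = x_2.
We have gcd(70, 115) = 5 > 1. Taking x_1 = 0 and x_2 = 23: φ(0) = 105 and φ(23) = 70·23 + 105 = 1715 ≡ 105 (mod 115).
So φ(0) = φ(23) while 0 ≠ 23, thus φ is not injective.
Since φ is not injective, we find the least positive k with φ(k) = φ(0): this means 70k ≡ 0 (mod 115), i.e. 115 ∣ 70k. Since gcd(70, 115) = 5, dividing through by 5 this holds exactly when 23 ∣ 14k, and as gcd(14, 23) = 1, exactly when 23 ∣ k.
The smallest positive such k is 23.

23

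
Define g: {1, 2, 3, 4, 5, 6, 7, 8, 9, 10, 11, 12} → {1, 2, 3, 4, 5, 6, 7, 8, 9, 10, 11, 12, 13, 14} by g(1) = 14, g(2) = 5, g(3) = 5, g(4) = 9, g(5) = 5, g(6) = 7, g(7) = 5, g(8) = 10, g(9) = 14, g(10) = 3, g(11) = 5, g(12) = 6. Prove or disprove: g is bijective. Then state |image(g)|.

g(2) = 5 = g(3) with 2 ≠ 3, so g is not injective, hence not bijective.
The image of g is {3, 5, 6, 7, 9, 10, 14}, which has 7 elements.

7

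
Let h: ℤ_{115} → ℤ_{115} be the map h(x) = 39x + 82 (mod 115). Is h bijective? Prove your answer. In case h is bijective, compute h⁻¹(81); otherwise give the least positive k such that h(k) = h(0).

56

Suppose h(a) = h(b) in ℤ_{115}. Then 39a + 82 ≡ 39b + 82 (mod 115), so 39(a − b) ≡ 0 (mod 115).
Since gcd(39, 115) = 1, 39 is invertible modulo 115, thus a − b ≡ 0 (mod 115), i.e. a = b.
We now compute 39⁻¹ mod 115 explicitly. Euclid's algorithm: 115 = 2·39 + 37, 39 = 1·37 + 2, 37 = 18·2 + 1; back-substituting gives 1 = 59·39 − 20·115, so 39⁻¹ ≡ 59 (mod 115).
Then y ↦ 59(y − 82) is a two-sided inverse to h, so every y ∈ ℤ_{115} has a preimage.
Thus h is bijective.
Since h is bijective, we compute h⁻¹(81): solve 39x + 82 ≡ 81 (mod 115), i.e. 39x ≡ 114 (mod 115).
Multiplying by 39⁻¹ = 59 gives x ≡ 59·114 = 6726 = 58·115 + 56 ≡ 56 (mod 115).
Check: h(56) = 39·56 + 82 = 2266 = 19·115 + 81 ≡ 81 (mod 115).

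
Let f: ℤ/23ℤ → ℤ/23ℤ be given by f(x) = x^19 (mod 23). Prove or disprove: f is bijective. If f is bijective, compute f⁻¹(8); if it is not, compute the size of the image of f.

12

Since 23 is prime, the nonzero elements of ℤ/23ℤ form a cyclic group of order 22.
As gcd(19, 22) = 1, raising to the 19th power is a bijection on this group: if a^19 ≡ b^19 then (ab^{−1})^19 = 1, and the only element of order dividing gcd(19, 22) = 1 is 1, so a = b.
With f(0) = 0 this makes f injective on all of ℤ/23ℤ, hence bijective (finite equal-size domain and codomain). In particular f is bijective.
Since f is bijective, we find the preimage of 8. The inverse of x ↦ x^19 on (ℤ/23ℤ)^× is x ↦ x^7, because 19·7 = 133 = 6·22 + 1 ≡ 1 (mod 22) and x^{22} = 1 for x ≠ 0 (Fermat). So f⁻¹(8) = 8^7 mod 23.
Repeated squaring mod 23: 8^1 ≡ 8, 8^2 ≡ 8² = 64 ≡ 18, 8^4 ≡ 18² = 324 ≡ 2. Since 7 = 4 + 2 + 1, 8^7 ≡ 2·18·8: 2·18 = 36 ≡ 13, then 13·8 = 104 ≡ 12. So 8^7 ≡ 12 (mod 23).
Hence f⁻¹(8) = 12.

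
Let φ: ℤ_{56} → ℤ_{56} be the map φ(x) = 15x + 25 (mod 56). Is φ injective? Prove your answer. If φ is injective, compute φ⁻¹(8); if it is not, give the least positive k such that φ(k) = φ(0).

25

By definition, φ is injective if φ(a) = φ(b) implies a = b.
Suppose φ(a) = φ(b) in ℤ_{56}. Then 15a + 25 ≡ 15b + 25 (mod 56), therefore 15(a − b) ≡ 0 (mod 56).
Since gcd(15, 56) = 1, 15 is invertible modulo 56, so a − b ≡ 0 (mod 56), i.e. a = b.
Thus φ is injective.
We now compute 15⁻¹ mod 56 explicitly. Euclid's algorithm: 56 = 3·15 + 11, 15 = 1·11 + 4, 11 = 2·4 + 3, 4 = 1·3 + 1; back-substituting gives 1 = 15·15 − 4·56, so 15⁻¹ ≡ 15 (mod 56).
Since φ is injective, we compute φ⁻¹(8): solve 15x + 25 ≡ 8 (mod 56), i.e. 15x ≡ 39 (mod 56).
Multiplying by 15⁻¹ = 15 gives x ≡ 15·39 = 585 = 10·56 + 25 ≡ 25 (mod 56).
Check: φ(25) = 15·25 + 25 = 400 = 7·56 + 8 ≡ 8 (mod 56).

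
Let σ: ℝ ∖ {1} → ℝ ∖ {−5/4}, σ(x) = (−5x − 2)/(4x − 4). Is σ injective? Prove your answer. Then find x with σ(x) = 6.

22/29

Suppose σ(a) = σ(b). Cross-multiplying: (−5a − 2)(4b − 4) = (−5b − 2)(4a − 4).
Expanding both sides and cancelling the symmetric terms leaves 28·(a − b) = 0. Since 28 ≠ 0, a = b. Hence σ is injective.
Solving σ(x) = 6: cross-multiplying gives −5x − 2 = 6(4x − 4), which rearranges to −29x = −22, so x = 22/29.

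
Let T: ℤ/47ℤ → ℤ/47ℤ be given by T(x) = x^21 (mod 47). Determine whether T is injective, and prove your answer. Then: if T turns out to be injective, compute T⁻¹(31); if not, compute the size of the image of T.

Since 47 is prime, the nonzero elements of ℤ/47ℤ form a cyclic group of order 46.
As gcd(21, 46) = 1, raising to the 21st power is a bijection on this group: if s^21 ≡ t^21 then (st^{−1})^21 = 1, and the only element of order dividing gcd(21, 46) = 1 is 1, so s = t.
With T(0) = 0 this makes T injective on all of ℤ/47ℤ, hence bijective (finite equal-size domain and codomain). In particular T is injective.
Since T is injective, we find the preimage of 31. The inverse of x ↦ x^21 on (ℤ/47ℤ)^× is x ↦ x^11, because 21·11 = 231 = 5·46 + 1 ≡ 1 (mod 46) and x^{46} = 1 for x ≠ 0 (Fermat). So T⁻¹(31) = 31^11 mod 47.
Repeated squaring mod 47: 31^1 ≡ 31, 31^2 ≡ 31² = 961 ≡ 21, 31^4 ≡ 21² = 441 ≡ 18, 31^8 ≡ 18² = 324 ≡ 42. Since 11 = 8 + 2 + 1, 31^11 ≡ 42·21·31: 42·21 = 882 ≡ 36, then 36·31 = 1116 ≡ 35. So 31^11 ≡ 35 (mod 47).
Hence T⁻¹(31) = 35.

35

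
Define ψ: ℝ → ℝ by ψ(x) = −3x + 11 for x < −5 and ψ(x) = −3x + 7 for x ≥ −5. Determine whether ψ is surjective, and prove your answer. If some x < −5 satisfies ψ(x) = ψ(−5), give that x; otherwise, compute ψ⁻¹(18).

-11/3

Both pieces are strictly decreasing (slopes −3 and −3), so each is injective on its own interval.
The left piece maps (−∞, −5) onto (26, ∞); the right piece maps [−5, ∞) onto (−∞, 22].
The union (26, ∞) ∪ (−∞, 22] omits the interval between 26 and 22; in particular 26 has no preimage. So ψ is not surjective.
Because the two images are disjoint, no x < −5 has ψ(x) = ψ(−5), so we compute ψ⁻¹(18): 18 lies in (−∞, 22], so solve −3x + 7 = 18: x = (18 − 7)/(−3) = −11/3.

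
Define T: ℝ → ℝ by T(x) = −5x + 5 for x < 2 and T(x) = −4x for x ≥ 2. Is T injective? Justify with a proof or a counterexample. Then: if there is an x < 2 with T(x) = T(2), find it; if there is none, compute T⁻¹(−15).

Both pieces are strictly decreasing (slopes −5 and −4), so each is injective on its own interval.
The left piece maps (−∞, 2) onto (−5, ∞); the right piece maps [2, ∞) onto (−∞, −8].
These images are disjoint, so no value is attained by both pieces. So T is injective.
Because the two images are disjoint, no x < 2 has T(x) = T(2), so we compute T⁻¹(−15): −15 lies in (−∞, −8], so solve −4x = −15: x = (−15 − 0)/(−4) = 15/4.

15/4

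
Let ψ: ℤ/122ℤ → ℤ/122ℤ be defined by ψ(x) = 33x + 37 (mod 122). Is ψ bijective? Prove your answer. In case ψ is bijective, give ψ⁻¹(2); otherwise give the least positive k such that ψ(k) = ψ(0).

Suppose ψ(s) = ψ(t) in ℤ/122ℤ. Then 33s + 37 ≡ 33t + 37 (mod 122), hence 33(s − t) ≡ 0 (mod 122).
Since gcd(33, 122) = 1, 33 is invertible modulo 122, thus s − t ≡ 0 (mod 122), i.e. s = t.
We now compute 33⁻¹ mod 122 explicitly. Euclid's algorithm: 122 = 3·33 + 23, 33 = 1·23 + 10, 23 = 2·10 + 3, 10 = 3·3 + 1; back-substituting gives 1 = 37·33 − 10·122, so 33⁻¹ ≡ 37 (mod 122).
Then y ↦ 37(y − 37) is a two-sided inverse to ψ, so every y ∈ ℤ/122ℤ has a preimage.
Thus ψ is bijective.
Since ψ is bijective, we find ψ⁻¹(2): we need 33x ≡ 2 − 37 ≡ 87 (mod 122). Using 33⁻¹ = 37: x ≡ 37·87 = 3219 = 26·122 + 47, so x = 47.
Check: ψ(47) = 33·47 + 37 = 1588 = 13·122 + 2 ≡ 2 (mod 122).

47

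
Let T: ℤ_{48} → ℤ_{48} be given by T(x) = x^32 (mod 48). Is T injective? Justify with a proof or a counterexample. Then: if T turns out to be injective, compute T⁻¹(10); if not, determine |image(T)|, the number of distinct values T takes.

T(2): Repeated squaring mod 48: 2^1 ≡ 2, 2^2 ≡ 2² = 4, 2^4 ≡ 4² = 16, 2^8 ≡ 16² = 256 ≡ 16, 2^16 ≡ 16² = 256 ≡ 16, 2^32 ≡ 16² = 256 ≡ 16. So 2^32 ≡ 16 (mod 48).
T(4): Repeated squaring mod 48: 4^1 ≡ 4, 4^2 ≡ 4² = 16, 4^4 ≡ 16² = 256 ≡ 16, 4^8 ≡ 16² = 256 ≡ 16, 4^16 ≡ 16² = 256 ≡ 16, 4^32 ≡ 16² = 256 ≡ 16. So 4^32 ≡ 16 (mod 48).
So T(2) = T(4) = 16 while 2 ≠ 4, thus T is not injective.
Since T is not injective, we determine |image(T)|. Computing x^32 mod 48 for each x (by repeated squaring, reducing mod 48 at every step), the values T(0), T(1), …, T(47) are: 0, 1, 16, 33, 16, 1, 0, 1, 16, 33, 16, 1, 0, 1, 16, 33, 16, 1, 0, 1, 16, 33, 16, 1, 0, 1, 16, 33, 16, 1, 0, 1, 16, 33, 16, 1, 0, 1, 16, 33, 16, 1, 0, 1, 16, 33, 16, 1.
The distinct values are {0, 1, 16, 33}; there are 4 of them.

4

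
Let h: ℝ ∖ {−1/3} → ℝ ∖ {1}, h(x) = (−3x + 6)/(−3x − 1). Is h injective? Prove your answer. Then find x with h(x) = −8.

-2/27

Suppose h(x_1) = h(x_2). Cross-multiplying: (−3x_1 + 6)(−3x_2 − 1) = (−3x_2 + 6)(−3x_1 − 1).
Expanding both sides and cancelling the symmetric terms leaves 21·(x_1 − x_2) = 0. Since 21 ≠ 0, x_1 = x_2. Hence h is injective.
Solving h(x) = −8: cross-multiplying gives −3x + 6 = −8(−3x − 1), which rearranges to −27x = 2, so x = −2/27.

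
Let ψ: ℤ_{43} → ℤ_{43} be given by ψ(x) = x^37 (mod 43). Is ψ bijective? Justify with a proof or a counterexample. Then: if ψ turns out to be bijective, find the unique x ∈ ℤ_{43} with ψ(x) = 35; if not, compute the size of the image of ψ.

Since 43 is prime, the nonzero elements of ℤ_{43} form a cyclic group of order 42.
As gcd(37, 42) = 1, raising to the 37th power is a bijection on this group: if s^37 ≡ t^37 then (st^{−1})^37 = 1, and the only element of order dividing gcd(37, 42) = 1 is 1, so s = t.
With ψ(0) = 0 this makes ψ injective on all of ℤ_{43}, hence bijective (finite equal-size domain and codomain). In particular ψ is bijective.
Since ψ is bijective, we find the preimage of 35. The inverse of x ↦ x^37 on (ℤ_{43})^× is x ↦ x^25, because 37·25 = 925 = 22·42 + 1 ≡ 1 (mod 42) and x^{42} = 1 for x ≠ 0 (Fermat). So ψ⁻¹(35) = 35^25 mod 43.
Repeated squaring mod 43: 35^1 ≡ 35, 35^2 ≡ 35² = 1225 ≡ 21, 35^4 ≡ 21² = 441 ≡ 11, 35^8 ≡ 11² = 121 ≡ 35, 35^16 ≡ 35² = 1225 ≡ 21. Since 25 = 16 + 8 + 1, 35^25 ≡ 21·35·35: 21·35 = 735 ≡ 4, then 4·35 = 140 ≡ 11. So 35^25 ≡ 11 (mod 43).
Hence ψ⁻¹(35) = 11.

11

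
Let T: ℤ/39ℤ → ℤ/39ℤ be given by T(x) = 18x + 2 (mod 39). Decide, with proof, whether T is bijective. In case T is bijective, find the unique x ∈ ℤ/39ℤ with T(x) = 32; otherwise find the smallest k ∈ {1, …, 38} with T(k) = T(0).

Recall: injectivity means: for all a, b in the domain, T(a) = T(b) implies a = b.
We have gcd(18, 39) = 3 > 1. Taking a = 0 and b = 13: T(0) = 2 and T(13) = 18·13 + 2 = 236 ≡ 2 (mod 39).
So T(0) = T(13) while 0 ≠ 13, hence T is not injective, hence not bijective.
Since T is not bijective, we find the least positive k with T(k) = T(0): this means 18k ≡ 0 (mod 39), i.e. 39 ∣ 18k. Since gcd(18, 39) = 3, dividing through by 3 this holds exactly when 13 ∣ 6k, and as gcd(6, 13) = 1, exactly when 13 ∣ k.
The smallest positive such k is 13.

13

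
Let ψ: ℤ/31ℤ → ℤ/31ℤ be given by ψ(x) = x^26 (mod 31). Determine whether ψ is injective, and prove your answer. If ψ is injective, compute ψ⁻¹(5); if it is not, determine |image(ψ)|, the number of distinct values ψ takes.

ψ(15): Repeated squaring mod 31: 15^1 ≡ 15, 15^2 ≡ 15² = 225 ≡ 8, 15^4 ≡ 8² = 64 ≡ 2, 15^8 ≡ 2² = 4, 15^16 ≡ 4² = 16. Since 26 = 16 + 8 + 2, 15^26 ≡ 16·4·8: 16·4 = 64 ≡ 2, then 2·8 = 16. So 15^26 ≡ 16 (mod 31).
ψ(16): Repeated squaring mod 31: 16^1 ≡ 16, 16^2 ≡ 16² = 256 ≡ 8, 16^4 ≡ 8² = 64 ≡ 2, 16^8 ≡ 2² = 4, 16^16 ≡ 4² = 16. Since 26 = 16 + 8 + 2, 16^26 ≡ 16·4·8: 16·4 = 64 ≡ 2, then 2·8 = 16. So 16^26 ≡ 16 (mod 31).
So ψ(15) = ψ(16) = 16 while 15 ≠ 16, so ψ is not injective.
Since ψ is not injective, we determine |image(ψ)|. Computing x^26 mod 31 for each x (by repeated squaring, reducing mod 31 at every step), the values ψ(0), ψ(1), …, ψ(30) are: 0, 1, 2, 18, 4, 25, 5, 20, 8, 14, 19, 7, 10, 28, 9, 16, 16, 9, 28, 10, 7, 19, 14, 8, 20, 5, 25, 4, 18, 2, 1.
The distinct values are {0, 1, 2, 4, 5, 7, 8, 9, 10, 14, 16, 18, 19, 20, 25, 28}; there are 16 of them.

16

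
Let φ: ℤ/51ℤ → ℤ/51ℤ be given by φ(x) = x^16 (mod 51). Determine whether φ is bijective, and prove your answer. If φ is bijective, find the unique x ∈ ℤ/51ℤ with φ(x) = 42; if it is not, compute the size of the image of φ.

4

φ(1) = 1^16 = 1.
φ(2): Repeated squaring mod 51: 2^1 ≡ 2, 2^2 ≡ 2² = 4, 2^4 ≡ 4² = 16, 2^8 ≡ 16² = 256 ≡ 1, 2^16 ≡ 1² = 1. So 2^16 ≡ 1 (mod 51).
So φ(1) = φ(2) = 1 while 1 ≠ 2, hence φ is not injective, hence not bijective.
Since φ is not bijective, we determine |image(φ)|. Computing x^16 mod 51 for each x (by repeated squaring, reducing mod 51 at every step), the values φ(0), φ(1), …, φ(50) are: 0, 1, 1, 18, 1, 1, 18, 1, 1, 18, 1, 1, 18, 1, 1, 18, 1, 34, 18, 1, 1, 18, 1, 1, 18, 1, 1, 18, 1, 1, 18, 1, 1, 18, 34, 1, 18, 1, 1, 18, 1, 1, 18, 1, 1, 18, 1, 1, 18, 1, 1.
The distinct values are {0, 1, 18, 34}; there are 4 of them.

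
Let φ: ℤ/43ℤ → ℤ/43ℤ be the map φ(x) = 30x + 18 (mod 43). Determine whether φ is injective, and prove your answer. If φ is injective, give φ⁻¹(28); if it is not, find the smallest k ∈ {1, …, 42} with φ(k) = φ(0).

If φ(a) = φ(b), then 30a ≡ 30b (mod 43). Because gcd(30, 43) = 1, we may cancel 30 to get a ≡ b (mod 43).
So φ is injective.
We now compute 30⁻¹ mod 43 explicitly. Euclid's algorithm: 43 = 1·30 + 13, 30 = 2·13 + 4, 13 = 3·4 + 1; back-substituting gives 1 = 33·30 − 23·43, so 30⁻¹ ≡ 33 (mod 43).
Since φ is injective, we find φ⁻¹(28): we need 30x ≡ 28 − 18 ≡ 10 (mod 43). Using 30⁻¹ = 33: x ≡ 33·10 = 330 = 7·43 + 29, so x = 29.
Check: φ(29) = 30·29 + 18 = 888 = 20·43 + 28 ≡ 28 (mod 43).

29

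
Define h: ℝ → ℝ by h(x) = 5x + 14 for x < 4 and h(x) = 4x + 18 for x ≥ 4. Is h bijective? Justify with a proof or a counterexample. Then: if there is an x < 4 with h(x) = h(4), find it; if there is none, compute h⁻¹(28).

Both pieces are strictly increasing (slopes 5 and 4), so each is injective on its own interval.
The left piece maps (−∞, 4) onto (−∞, 34); the right piece maps [4, ∞) onto [34, ∞).
Since 34 = 34, the images partition ℝ: h is injective and surjective, hence bijective.
Because the two images are disjoint, no x < 4 has h(x) = h(4), so we compute h⁻¹(28): 28 lies in (−∞, 34), so solve 5x + 14 = 28: x = (28 − 14)/5 = 14/5.

14/5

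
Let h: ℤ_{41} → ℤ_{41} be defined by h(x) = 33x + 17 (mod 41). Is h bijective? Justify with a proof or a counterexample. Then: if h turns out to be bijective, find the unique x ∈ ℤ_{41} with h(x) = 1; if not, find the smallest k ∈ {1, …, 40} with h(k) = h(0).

2

Suppose h(s) = h(t) in ℤ_{41}. Then 33s + 17 ≡ 33t + 17 (mod 41), so 33(s − t) ≡ 0 (mod 41).
Since gcd(33, 41) = 1, 33 is invertible modulo 41, so s − t ≡ 0 (mod 41), i.e. s = t.
We now compute 33⁻¹ mod 41 explicitly. Euclid's algorithm: 41 = 1·33 + 8, 33 = 4·8 + 1; back-substituting gives 1 = 5·33 − 4·41, so 33⁻¹ ≡ 5 (mod 41).
For any y ∈ ℤ_{41}, x = 5(y − 17) mod 41 satisfies h(x) = 33·5(y − 17) + 17 ≡ y (since 33·5 ≡ 1 mod 41). So every y has a preimage.
Therefore h is bijective.
Since h is bijective, we compute h⁻¹(1): solve 33x + 17 ≡ 1 (mod 41), i.e. 33x ≡ 25 (mod 41).
Multiplying by 33⁻¹ = 5 gives x ≡ 5·25 = 125 = 3·41 + 2 ≡ 2 (mod 41).
Check: h(2) = 33·2 + 17 = 83 = 2·41 + 1 ≡ 1 (mod 41).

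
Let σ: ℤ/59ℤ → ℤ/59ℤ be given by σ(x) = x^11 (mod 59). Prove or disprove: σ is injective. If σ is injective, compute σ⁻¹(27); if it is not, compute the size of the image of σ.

17

Since 59 is prime, the nonzero elements of ℤ/59ℤ form a cyclic group of order 58.
As gcd(11, 58) = 1, raising to the 11th power is a bijection on this group: if a^11 ≡ b^11 then (ab^{−1})^11 = 1, and the only element of order dividing gcd(11, 58) = 1 is 1, so a = b.
With σ(0) = 0 this makes σ injective on all of ℤ/59ℤ, hence bijective (finite equal-size domain and codomain). In particular σ is injective.
Since σ is injective, we find the preimage of 27. The inverse of x ↦ x^11 on (ℤ/59ℤ)^× is x ↦ x^37, because 11·37 = 407 = 7·58 + 1 ≡ 1 (mod 58) and x^{58} = 1 for x ≠ 0 (Fermat). So σ⁻¹(27) = 27^37 mod 59.
Repeated squaring mod 59: 27^1 ≡ 27, 27^2 ≡ 27² = 729 ≡ 21, 27^4 ≡ 21² = 441 ≡ 28, 27^8 ≡ 28² = 784 ≡ 17, 27^16 ≡ 17² = 289 ≡ 53, 27^32 ≡ 53² = 2809 ≡ 36. Since 37 = 32 + 4 + 1, 27^37 ≡ 36·28·27: 36·28 = 1008 ≡ 5, then 5·27 = 135 ≡ 17. So 27^37 ≡ 17 (mod 59).
Hence σ⁻¹(27) = 17.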